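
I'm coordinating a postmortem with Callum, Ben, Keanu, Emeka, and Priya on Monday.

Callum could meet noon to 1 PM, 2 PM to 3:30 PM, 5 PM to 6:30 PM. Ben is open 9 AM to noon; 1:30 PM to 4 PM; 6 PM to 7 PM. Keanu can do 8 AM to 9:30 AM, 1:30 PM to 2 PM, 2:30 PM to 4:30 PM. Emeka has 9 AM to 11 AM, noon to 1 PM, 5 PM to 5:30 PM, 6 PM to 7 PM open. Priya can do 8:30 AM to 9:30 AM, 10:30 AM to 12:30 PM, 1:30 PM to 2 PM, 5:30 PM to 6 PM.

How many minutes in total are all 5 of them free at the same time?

0

Callum ∩ Ben: 14:00-15:30, 18:00-18:30.
Callum ∩ Ben ∩ Keanu: 14:30-15:30.
Callum ∩ Ben ∩ Keanu ∩ Emeka: ∅.
Callum ∩ Ben ∩ Keanu ∩ Emeka ∩ Priya: ∅.
There is no time when everyone is free.
There is no common window, so the total is 0 minutes.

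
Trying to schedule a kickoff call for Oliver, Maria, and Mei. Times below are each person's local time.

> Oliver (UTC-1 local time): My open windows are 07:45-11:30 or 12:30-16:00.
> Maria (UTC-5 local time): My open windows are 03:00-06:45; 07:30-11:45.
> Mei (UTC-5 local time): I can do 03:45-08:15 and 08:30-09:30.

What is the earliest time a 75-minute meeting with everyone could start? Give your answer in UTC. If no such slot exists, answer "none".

Oliver in UTC: 08:45-12:30, 13:30-17:00 (add 1h to convert from UTC-1).
Maria in UTC: 08:00-11:45, 12:30-16:45 (add 5h to convert from UTC-5).
Mei in UTC: 08:45-13:15, 13:30-14:30 (add 5h to convert from UTC-5).
Oliver ∩ Maria: 08:45-11:45, 13:30-16:45.
Oliver ∩ Maria ∩ Mei: 08:45-11:45, 13:30-14:30.
Those are the intersection windows.
The first common window of at least 75 minutes is 08:45-11:45, so the earliest start is 08:45.

08:45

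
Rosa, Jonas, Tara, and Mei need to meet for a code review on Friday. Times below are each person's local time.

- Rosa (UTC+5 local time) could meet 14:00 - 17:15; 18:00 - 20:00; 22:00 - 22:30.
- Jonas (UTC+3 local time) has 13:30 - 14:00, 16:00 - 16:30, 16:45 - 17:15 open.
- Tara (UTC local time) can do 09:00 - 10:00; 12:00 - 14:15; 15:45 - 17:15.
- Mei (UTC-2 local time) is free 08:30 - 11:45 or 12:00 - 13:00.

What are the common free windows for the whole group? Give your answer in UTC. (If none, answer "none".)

13:00-13:30, 14:00-14:15

Rosa in UTC: 09:00-12:15, 13:00-15:00, 17:00-17:30 (subtract 5h to convert from UTC+5).
Jonas in UTC: 10:30-11:00, 13:00-13:30, 13:45-14:15 (subtract 3h to convert from UTC+3).
Tara in UTC: 09:00-10:00, 12:00-14:15, 15:45-17:15.
Mei in UTC: 10:30-13:45, 14:00-15:00 (add 2h to convert from UTC-2).
Rosa ∩ Jonas: 10:30-11:00, 13:00-13:30, 13:45-14:15.
Rosa ∩ Jonas ∩ Tara: 13:00-13:30, 13:45-14:15.
Rosa ∩ Jonas ∩ Tara ∩ Mei: 13:00-13:30, 14:00-14:15.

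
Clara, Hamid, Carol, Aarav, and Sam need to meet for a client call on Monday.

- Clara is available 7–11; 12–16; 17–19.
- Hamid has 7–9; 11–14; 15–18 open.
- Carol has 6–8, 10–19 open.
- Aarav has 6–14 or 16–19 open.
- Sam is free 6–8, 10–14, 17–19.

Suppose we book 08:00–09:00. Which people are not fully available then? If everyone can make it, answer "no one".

Clara: free for 08:00-09:00. Hamid: free for 08:00-09:00. Carol: not fully free for 08:00-09:00. Aarav: free for 08:00-09:00. Sam: not fully free for 08:00-09:00.

Carol, Sam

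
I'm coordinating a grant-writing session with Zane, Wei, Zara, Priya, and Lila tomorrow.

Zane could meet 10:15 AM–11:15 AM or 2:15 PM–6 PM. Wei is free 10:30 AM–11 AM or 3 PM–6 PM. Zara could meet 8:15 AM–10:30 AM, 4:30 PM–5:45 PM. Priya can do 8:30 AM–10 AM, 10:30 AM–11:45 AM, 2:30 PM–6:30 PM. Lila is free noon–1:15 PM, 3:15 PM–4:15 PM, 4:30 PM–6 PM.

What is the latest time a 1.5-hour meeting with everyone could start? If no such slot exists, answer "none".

none

Zane ∩ Wei: 10:30-11:00, 15:00-18:00.
Zane ∩ Wei ∩ Zara: 16:30-17:45.
Zane ∩ Wei ∩ Zara ∩ Priya: 16:30-17:45.
Zane ∩ Wei ∩ Zara ∩ Priya ∩ Lila: 16:30-17:45.
No common window is at least 90 minutes long.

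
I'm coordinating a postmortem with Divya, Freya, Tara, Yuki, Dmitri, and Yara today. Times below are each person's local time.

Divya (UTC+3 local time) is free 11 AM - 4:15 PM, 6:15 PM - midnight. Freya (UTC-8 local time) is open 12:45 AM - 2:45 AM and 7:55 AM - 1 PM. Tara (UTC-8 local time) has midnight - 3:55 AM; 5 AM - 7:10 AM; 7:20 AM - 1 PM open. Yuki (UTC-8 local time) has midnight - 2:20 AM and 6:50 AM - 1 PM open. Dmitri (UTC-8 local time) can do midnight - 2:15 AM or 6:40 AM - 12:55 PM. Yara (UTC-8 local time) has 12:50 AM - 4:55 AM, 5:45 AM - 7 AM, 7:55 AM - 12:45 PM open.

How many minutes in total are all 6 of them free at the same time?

Divya in UTC: 08:00-13:15, 15:15-21:00 (subtract 3h to convert from UTC+3).
Freya in UTC: 08:45-10:45, 15:55-21:00 (add 8h to convert from UTC-8).
Tara in UTC: 08:00-11:55, 13:00-15:10, 15:20-21:00 (add 8h to convert from UTC-8).
Yuki in UTC: 08:00-10:20, 14:50-21:00 (add 8h to convert from UTC-8).
Dmitri in UTC: 08:00-10:15, 14:40-20:55 (add 8h to convert from UTC-8).
Yara in UTC: 08:50-12:55, 13:45-15:00, 15:55-20:45 (add 8h to convert from UTC-8).
Divya ∩ Freya: 08:45-10:45, 15:55-21:00.
Divya ∩ Freya ∩ Tara: 08:45-10:45, 15:55-21:00.
Divya ∩ Freya ∩ Tara ∩ Yuki: 08:45-10:20, 15:55-21:00.
Divya ∩ Freya ∩ Tara ∩ Yuki ∩ Dmitri: 08:45-10:15, 15:55-20:55.
Divya ∩ Freya ∩ Tara ∩ Yuki ∩ Dmitri ∩ Yara: 08:50-10:15, 15:55-20:45.
So the common availability across everyone is 08:50-10:15, 15:55-20:45.
Summing the common windows: 85 + 290 = 375 minutes.

375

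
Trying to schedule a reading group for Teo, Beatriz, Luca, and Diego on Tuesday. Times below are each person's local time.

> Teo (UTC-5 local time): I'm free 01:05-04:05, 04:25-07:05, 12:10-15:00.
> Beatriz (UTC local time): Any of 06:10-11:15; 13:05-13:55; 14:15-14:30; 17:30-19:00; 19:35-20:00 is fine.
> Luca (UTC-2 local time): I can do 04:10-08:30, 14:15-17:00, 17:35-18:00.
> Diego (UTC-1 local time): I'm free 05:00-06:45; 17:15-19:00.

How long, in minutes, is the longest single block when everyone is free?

95

Teo in UTC: 06:05-09:05, 09:25-12:05, 17:10-20:00 (add 5h to convert from UTC-5).
Beatriz in UTC: 06:10-11:15, 13:05-13:55, 14:15-14:30, 17:30-19:00, 19:35-20:00.
Luca in UTC: 06:10-10:30, 16:15-19:00, 19:35-20:00 (add 2h to convert from UTC-2).
Diego in UTC: 06:00-07:45, 18:15-20:00 (add 1h to convert from UTC-1).
Teo ∩ Beatriz: 06:10-09:05, 09:25-11:15, 17:30-19:00, 19:35-20:00.
Teo ∩ Beatriz ∩ Luca: 06:10-09:05, 09:25-10:30, 17:30-19:00, 19:35-20:00.
Teo ∩ Beatriz ∩ Luca ∩ Diego: 06:10-07:45, 18:15-19:00, 19:35-20:00.
The longest is 06:10-07:45 at 95 minutes.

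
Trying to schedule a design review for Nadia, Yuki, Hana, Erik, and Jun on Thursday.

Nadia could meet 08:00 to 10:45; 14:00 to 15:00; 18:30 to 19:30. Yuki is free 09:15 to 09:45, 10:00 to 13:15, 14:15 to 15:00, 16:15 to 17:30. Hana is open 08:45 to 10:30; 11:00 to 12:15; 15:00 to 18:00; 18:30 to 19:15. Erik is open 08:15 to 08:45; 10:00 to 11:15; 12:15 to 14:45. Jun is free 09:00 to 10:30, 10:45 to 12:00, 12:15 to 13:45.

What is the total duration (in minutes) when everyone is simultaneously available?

Nadia ∩ Yuki: 09:15-09:45, 10:00-10:45, 14:15-15:00.
Nadia ∩ Yuki ∩ Hana: 09:15-09:45, 10:00-10:30.
Nadia ∩ Yuki ∩ Hana ∩ Erik: 10:00-10:30.
Nadia ∩ Yuki ∩ Hana ∩ Erik ∩ Jun: 10:00-10:30.
That's a single block of 30 minutes.

30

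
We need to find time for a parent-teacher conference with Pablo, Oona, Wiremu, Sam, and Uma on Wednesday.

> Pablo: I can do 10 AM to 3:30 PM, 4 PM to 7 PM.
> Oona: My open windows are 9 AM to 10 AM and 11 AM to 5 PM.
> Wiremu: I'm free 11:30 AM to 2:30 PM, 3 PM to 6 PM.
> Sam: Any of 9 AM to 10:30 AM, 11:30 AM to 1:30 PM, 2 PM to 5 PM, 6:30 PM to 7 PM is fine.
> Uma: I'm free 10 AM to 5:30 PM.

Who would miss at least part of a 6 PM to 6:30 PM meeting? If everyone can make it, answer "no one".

Pablo: free for 18:00-18:30. Oona: not fully free for 18:00-18:30. Wiremu: not fully free for 18:00-18:30. Sam: not fully free for 18:00-18:30. Uma: not fully free for 18:00-18:30.

Oona, Sam, Uma, Wiremu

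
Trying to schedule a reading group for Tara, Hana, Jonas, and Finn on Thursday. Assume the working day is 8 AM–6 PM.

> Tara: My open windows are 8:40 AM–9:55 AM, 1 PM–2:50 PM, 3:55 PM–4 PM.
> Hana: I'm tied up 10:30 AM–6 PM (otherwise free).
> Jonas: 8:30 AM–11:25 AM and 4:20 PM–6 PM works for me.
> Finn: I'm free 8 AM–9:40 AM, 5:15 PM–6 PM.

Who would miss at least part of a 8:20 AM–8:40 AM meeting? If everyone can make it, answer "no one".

Jonas, Tara

Tara free: 08:40-09:55, 13:00-14:50, 15:55-16:00.
Hana free: 08:00-10:30 (invert busy blocks within the working day).
Jonas free: 08:30-11:25, 16:20-18:00.
Finn free: 08:00-09:40, 17:15-18:00.
Tara: not fully free for 08:20-08:40. Hana: free for 08:20-08:40. Jonas: not fully free for 08:20-08:40. Finn: free for 08:20-08:40.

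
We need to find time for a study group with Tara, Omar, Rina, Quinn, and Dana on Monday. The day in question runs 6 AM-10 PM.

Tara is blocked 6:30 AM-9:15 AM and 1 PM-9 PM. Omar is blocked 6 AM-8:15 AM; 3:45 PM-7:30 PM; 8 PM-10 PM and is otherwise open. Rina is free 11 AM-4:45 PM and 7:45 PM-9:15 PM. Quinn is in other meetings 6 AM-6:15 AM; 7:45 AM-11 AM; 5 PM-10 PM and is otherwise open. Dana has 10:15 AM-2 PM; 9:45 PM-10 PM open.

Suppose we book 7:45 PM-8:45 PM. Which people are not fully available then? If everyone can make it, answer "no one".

Tara free: 06:00-06:30, 09:15-13:00, 21:00-22:00 (invert busy blocks within the working day).
Omar free: 08:15-15:45, 19:30-20:00 (invert busy blocks within the working day).
Rina free: 11:00-16:45, 19:45-21:15.
Quinn free: 06:15-07:45, 11:00-17:00 (invert busy blocks within the working day).
Dana free: 10:15-14:00, 21:45-22:00.
Tara: not fully free for 19:45-20:45. Omar: not fully free for 19:45-20:45. Rina: free for 19:45-20:45. Quinn: not fully free for 19:45-20:45. Dana: not fully free for 19:45-20:45.

Dana, Omar, Quinn, Tara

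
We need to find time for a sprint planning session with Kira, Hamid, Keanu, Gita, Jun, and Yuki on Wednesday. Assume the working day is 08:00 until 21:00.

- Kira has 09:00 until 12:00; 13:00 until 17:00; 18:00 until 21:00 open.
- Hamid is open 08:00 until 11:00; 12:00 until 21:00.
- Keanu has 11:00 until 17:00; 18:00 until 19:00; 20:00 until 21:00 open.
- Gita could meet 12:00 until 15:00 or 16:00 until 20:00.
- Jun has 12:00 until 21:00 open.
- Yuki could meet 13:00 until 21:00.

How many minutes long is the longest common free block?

120

Kira ∩ Hamid: 09:00-11:00, 13:00-17:00, 18:00-21:00.
Kira ∩ Hamid ∩ Keanu: 13:00-17:00, 18:00-19:00, 20:00-21:00.
Kira ∩ Hamid ∩ Keanu ∩ Gita: 13:00-15:00, 16:00-17:00, 18:00-19:00.
Kira ∩ Hamid ∩ Keanu ∩ Gita ∩ Jun: 13:00-15:00, 16:00-17:00, 18:00-19:00.
Kira ∩ Hamid ∩ Keanu ∩ Gita ∩ Jun ∩ Yuki: 13:00-15:00, 16:00-17:00, 18:00-19:00.
The longest is 13:00-15:00 at 120 minutes.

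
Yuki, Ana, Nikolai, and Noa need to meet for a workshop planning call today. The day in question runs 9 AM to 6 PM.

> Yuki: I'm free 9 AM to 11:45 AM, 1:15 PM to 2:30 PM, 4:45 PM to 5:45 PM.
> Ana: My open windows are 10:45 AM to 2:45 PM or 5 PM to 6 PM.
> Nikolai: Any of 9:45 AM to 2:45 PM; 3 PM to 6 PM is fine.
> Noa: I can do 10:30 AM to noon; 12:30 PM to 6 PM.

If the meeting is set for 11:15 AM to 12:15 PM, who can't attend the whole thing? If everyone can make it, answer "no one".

Noa, Yuki

Yuki: not fully free for 11:15-12:15. Ana: free for 11:15-12:15. Nikolai: free for 11:15-12:15. Noa: not fully free for 11:15-12:15.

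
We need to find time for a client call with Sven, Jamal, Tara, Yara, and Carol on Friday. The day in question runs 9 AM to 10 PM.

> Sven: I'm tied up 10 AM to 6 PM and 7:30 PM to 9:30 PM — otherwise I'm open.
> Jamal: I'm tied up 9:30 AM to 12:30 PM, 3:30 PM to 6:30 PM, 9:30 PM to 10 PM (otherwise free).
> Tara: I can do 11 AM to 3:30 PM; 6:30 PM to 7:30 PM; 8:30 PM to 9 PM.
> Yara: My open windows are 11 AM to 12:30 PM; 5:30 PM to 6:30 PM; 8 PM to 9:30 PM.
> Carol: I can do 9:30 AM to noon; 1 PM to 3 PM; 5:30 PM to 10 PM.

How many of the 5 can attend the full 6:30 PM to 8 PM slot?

2

Sven free: 09:00-10:00, 18:00-19:30, 21:30-22:00 (invert busy blocks within the working day).
Jamal free: 09:00-09:30, 12:30-15:30, 18:30-21:30 (invert busy blocks within the working day).
Tara free: 11:00-15:30, 18:30-19:30, 20:30-21:00.
Yara free: 11:00-12:30, 17:30-18:30, 20:00-21:30.
Carol free: 09:30-12:00, 13:00-15:00, 17:30-22:00.
Jamal and Carol can make the full 18:30-20:00 slot — that's 2.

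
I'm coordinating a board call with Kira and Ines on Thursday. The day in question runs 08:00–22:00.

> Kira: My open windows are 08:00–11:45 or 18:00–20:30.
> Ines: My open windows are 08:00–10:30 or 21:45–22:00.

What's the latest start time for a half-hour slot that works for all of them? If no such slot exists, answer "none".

Kira ∩ Ines: 08:00-10:30.
The last common window of at least 30 minutes is 08:00-10:30; a 30-minute meeting can start as late as 10:00 and still end by 10:30.

10:00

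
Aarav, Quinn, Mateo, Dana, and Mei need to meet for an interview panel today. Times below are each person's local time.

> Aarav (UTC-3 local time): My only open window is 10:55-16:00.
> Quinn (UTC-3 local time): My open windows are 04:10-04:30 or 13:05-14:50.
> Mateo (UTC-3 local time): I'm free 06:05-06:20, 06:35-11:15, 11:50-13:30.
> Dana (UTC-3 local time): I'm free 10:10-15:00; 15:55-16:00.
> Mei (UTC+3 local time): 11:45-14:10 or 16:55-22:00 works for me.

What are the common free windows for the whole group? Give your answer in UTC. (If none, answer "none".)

Aarav in UTC: 13:55-19:00 (add 3h to convert from UTC-3).
Quinn in UTC: 07:10-07:30, 16:05-17:50 (add 3h to convert from UTC-3).
Mateo in UTC: 09:05-09:20, 09:35-14:15, 14:50-16:30 (add 3h to convert from UTC-3).
Dana in UTC: 13:10-18:00, 18:55-19:00 (add 3h to convert from UTC-3).
Mei in UTC: 08:45-11:10, 13:55-19:00 (subtract 3h to convert from UTC+3).
Aarav ∩ Quinn: 16:05-17:50.
Aarav ∩ Quinn ∩ Mateo: 16:05-16:30.
Aarav ∩ Quinn ∩ Mateo ∩ Dana: 16:05-16:30.
Aarav ∩ Quinn ∩ Mateo ∩ Dana ∩ Mei: 16:05-16:30.
So the common availability across everyone is 16:05-16:30.

16:05-16:30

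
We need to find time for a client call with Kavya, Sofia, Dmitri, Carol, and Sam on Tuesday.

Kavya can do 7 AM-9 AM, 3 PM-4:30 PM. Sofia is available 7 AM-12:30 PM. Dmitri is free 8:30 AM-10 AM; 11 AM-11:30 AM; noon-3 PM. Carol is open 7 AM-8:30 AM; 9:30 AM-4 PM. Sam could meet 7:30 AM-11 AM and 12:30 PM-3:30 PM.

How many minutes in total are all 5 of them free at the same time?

0

Kavya ∩ Sofia: 07:00-09:00.
Kavya ∩ Sofia ∩ Dmitri: 08:30-09:00.
Kavya ∩ Sofia ∩ Dmitri ∩ Carol: ∅.
Kavya ∩ Sofia ∩ Dmitri ∩ Carol ∩ Sam: ∅.
There is no time when everyone is free.
There is no common window, so the total is 0 minutes.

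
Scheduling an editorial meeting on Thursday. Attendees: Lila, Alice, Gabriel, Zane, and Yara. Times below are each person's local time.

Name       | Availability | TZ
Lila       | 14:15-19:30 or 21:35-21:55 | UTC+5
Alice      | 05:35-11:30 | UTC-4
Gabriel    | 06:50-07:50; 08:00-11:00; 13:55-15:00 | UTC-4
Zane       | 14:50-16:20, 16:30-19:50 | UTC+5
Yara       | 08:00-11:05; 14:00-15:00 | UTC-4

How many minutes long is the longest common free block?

Lila in UTC: 09:15-14:30, 16:35-16:55 (subtract 5h to convert from UTC+5).
Alice in UTC: 09:35-15:30 (add 4h to convert from UTC-4).
Gabriel in UTC: 10:50-11:50, 12:00-15:00, 17:55-19:00 (add 4h to convert from UTC-4).
Zane in UTC: 09:50-11:20, 11:30-14:50 (subtract 5h to convert from UTC+5).
Yara in UTC: 12:00-15:05, 18:00-19:00 (add 4h to convert from UTC-4).
Lila ∩ Alice: 09:35-14:30.
Lila ∩ Alice ∩ Gabriel: 10:50-11:50, 12:00-14:30.
Lila ∩ Alice ∩ Gabriel ∩ Zane: 10:50-11:20, 11:30-11:50, 12:00-14:30.
Lila ∩ Alice ∩ Gabriel ∩ Zane ∩ Yara: 12:00-14:30.
Those are the intersection windows.
The longest is 12:00-14:30 at 150 minutes.

150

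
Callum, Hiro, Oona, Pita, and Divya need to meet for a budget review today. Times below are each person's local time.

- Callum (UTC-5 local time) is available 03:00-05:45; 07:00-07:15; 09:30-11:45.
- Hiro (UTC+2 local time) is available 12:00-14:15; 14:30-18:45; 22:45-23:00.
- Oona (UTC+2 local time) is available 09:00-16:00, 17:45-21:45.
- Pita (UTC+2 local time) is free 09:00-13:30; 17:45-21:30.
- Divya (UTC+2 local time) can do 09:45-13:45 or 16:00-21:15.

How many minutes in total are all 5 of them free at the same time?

Callum in UTC: 08:00-10:45, 12:00-12:15, 14:30-16:45 (add 5h to convert from UTC-5).
Hiro in UTC: 10:00-12:15, 12:30-16:45, 20:45-21:00 (subtract 2h to convert from UTC+2).
Oona in UTC: 07:00-14:00, 15:45-19:45 (subtract 2h to convert from UTC+2).
Pita in UTC: 07:00-11:30, 15:45-19:30 (subtract 2h to convert from UTC+2).
Divya in UTC: 07:45-11:45, 14:00-19:15 (subtract 2h to convert from UTC+2).
Callum ∩ Hiro: 10:00-10:45, 12:00-12:15, 14:30-16:45.
Callum ∩ Hiro ∩ Oona: 10:00-10:45, 12:00-12:15, 15:45-16:45.
Callum ∩ Hiro ∩ Oona ∩ Pita: 10:00-10:45, 15:45-16:45.
Callum ∩ Hiro ∩ Oona ∩ Pita ∩ Divya: 10:00-10:45, 15:45-16:45.
So the common availability across everyone is 10:00-10:45, 15:45-16:45.
Summing the common windows: 45 + 60 = 105 minutes.

105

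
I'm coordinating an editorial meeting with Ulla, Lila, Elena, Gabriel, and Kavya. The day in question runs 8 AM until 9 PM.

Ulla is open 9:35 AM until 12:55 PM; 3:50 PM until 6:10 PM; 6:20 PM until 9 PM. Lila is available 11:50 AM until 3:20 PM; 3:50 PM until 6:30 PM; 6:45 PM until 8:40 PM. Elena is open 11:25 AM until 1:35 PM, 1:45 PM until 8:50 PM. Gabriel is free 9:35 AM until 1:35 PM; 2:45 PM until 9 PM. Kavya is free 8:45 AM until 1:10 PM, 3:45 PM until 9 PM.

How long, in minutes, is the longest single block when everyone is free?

140

Ulla ∩ Lila: 11:50-12:55, 15:50-18:10, 18:20-18:30, 18:45-20:40.
Ulla ∩ Lila ∩ Elena: 11:50-12:55, 15:50-18:10, 18:20-18:30, 18:45-20:40.
Ulla ∩ Lila ∩ Elena ∩ Gabriel: 11:50-12:55, 15:50-18:10, 18:20-18:30, 18:45-20:40.
Ulla ∩ Lila ∩ Elena ∩ Gabriel ∩ Kavya: 11:50-12:55, 15:50-18:10, 18:20-18:30, 18:45-20:40.
The longest is 15:50-18:10 at 140 minutes.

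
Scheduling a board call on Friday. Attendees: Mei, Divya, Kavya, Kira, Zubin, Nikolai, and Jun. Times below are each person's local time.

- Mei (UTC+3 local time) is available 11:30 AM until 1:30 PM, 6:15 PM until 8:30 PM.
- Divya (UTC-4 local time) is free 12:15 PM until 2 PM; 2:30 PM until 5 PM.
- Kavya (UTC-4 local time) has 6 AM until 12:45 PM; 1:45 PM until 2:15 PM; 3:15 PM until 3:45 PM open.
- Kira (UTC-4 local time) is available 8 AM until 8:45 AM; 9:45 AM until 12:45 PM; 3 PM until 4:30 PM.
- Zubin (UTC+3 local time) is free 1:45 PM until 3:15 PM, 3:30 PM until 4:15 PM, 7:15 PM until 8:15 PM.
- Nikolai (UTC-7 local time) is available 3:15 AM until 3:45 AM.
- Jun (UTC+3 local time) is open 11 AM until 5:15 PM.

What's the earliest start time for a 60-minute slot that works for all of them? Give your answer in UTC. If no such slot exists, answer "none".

Mei in UTC: 08:30-10:30, 15:15-17:30 (subtract 3h to convert from UTC+3).
Divya in UTC: 16:15-18:00, 18:30-21:00 (add 4h to convert from UTC-4).
Kavya in UTC: 10:00-16:45, 17:45-18:15, 19:15-19:45 (add 4h to convert from UTC-4).
Kira in UTC: 12:00-12:45, 13:45-16:45, 19:00-20:30 (add 4h to convert from UTC-4).
Zubin in UTC: 10:45-12:15, 12:30-13:15, 16:15-17:15 (subtract 3h to convert from UTC+3).
Nikolai in UTC: 10:15-10:45 (add 7h to convert from UTC-7).
Jun in UTC: 08:00-14:15 (subtract 3h to convert from UTC+3).
Mei ∩ Divya: 16:15-17:30.
Mei ∩ Divya ∩ Kavya: 16:15-16:45.
Mei ∩ Divya ∩ Kavya ∩ Kira: 16:15-16:45.
Mei ∩ Divya ∩ Kavya ∩ Kira ∩ Zubin: 16:15-16:45.
Mei ∩ Divya ∩ Kavya ∩ Kira ∩ Zubin ∩ Nikolai: ∅.
Mei ∩ Divya ∩ Kavya ∩ Kira ∩ Zubin ∩ Nikolai ∩ Jun: ∅.
There is no time when everyone is free.
No common window is at least 60 minutes long.

none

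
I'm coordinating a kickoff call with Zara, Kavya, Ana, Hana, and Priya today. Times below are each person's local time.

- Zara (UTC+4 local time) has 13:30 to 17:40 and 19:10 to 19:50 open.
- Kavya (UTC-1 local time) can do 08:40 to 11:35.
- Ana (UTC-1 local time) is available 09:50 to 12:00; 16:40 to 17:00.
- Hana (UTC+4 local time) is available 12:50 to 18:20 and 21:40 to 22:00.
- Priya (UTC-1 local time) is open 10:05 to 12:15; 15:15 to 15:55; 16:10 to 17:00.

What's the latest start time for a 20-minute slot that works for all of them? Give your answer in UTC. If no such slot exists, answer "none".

Zara in UTC: 09:30-13:40, 15:10-15:50 (subtract 4h to convert from UTC+4).
Kavya in UTC: 09:40-12:35 (add 1h to convert from UTC-1).
Ana in UTC: 10:50-13:00, 17:40-18:00 (add 1h to convert from UTC-1).
Hana in UTC: 08:50-14:20, 17:40-18:00 (subtract 4h to convert from UTC+4).
Priya in UTC: 11:05-13:15, 16:15-16:55, 17:10-18:00 (add 1h to convert from UTC-1).
Zara ∩ Kavya: 09:40-12:35.
Zara ∩ Kavya ∩ Ana: 10:50-12:35.
Zara ∩ Kavya ∩ Ana ∩ Hana: 10:50-12:35.
Zara ∩ Kavya ∩ Ana ∩ Hana ∩ Priya: 11:05-12:35.
Those are the intersection windows.
The last common window of at least 20 minutes is 11:05-12:35; a 20-minute meeting can start as late as 12:15 and still end by 12:35.

12:15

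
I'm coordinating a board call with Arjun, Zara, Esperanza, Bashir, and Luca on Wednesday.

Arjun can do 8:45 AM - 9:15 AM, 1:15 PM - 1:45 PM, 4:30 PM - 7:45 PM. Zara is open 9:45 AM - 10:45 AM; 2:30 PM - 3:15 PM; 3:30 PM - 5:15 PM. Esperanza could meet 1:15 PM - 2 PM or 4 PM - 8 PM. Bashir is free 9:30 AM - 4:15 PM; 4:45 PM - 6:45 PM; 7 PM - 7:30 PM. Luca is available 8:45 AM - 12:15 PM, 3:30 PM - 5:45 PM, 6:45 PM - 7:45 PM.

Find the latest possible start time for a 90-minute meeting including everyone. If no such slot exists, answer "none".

Arjun ∩ Zara: 16:30-17:15.
Arjun ∩ Zara ∩ Esperanza: 16:30-17:15.
Arjun ∩ Zara ∩ Esperanza ∩ Bashir: 16:45-17:15.
Arjun ∩ Zara ∩ Esperanza ∩ Bashir ∩ Luca: 16:45-17:15.
No common window is at least 90 minutes long.

none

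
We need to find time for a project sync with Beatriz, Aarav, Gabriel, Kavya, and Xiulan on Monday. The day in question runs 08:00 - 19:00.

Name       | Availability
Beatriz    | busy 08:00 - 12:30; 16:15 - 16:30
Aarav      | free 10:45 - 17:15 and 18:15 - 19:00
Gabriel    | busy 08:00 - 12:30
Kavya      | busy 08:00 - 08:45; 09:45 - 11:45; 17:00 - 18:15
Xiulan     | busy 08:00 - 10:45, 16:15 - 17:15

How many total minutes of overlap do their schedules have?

Beatriz free: 12:30-16:15, 16:30-19:00 (invert busy blocks within the working day).
Aarav free: 10:45-17:15, 18:15-19:00.
Gabriel free: 12:30-19:00 (invert busy blocks within the working day).
Kavya free: 08:45-09:45, 11:45-17:00, 18:15-19:00 (invert busy blocks within the working day).
Xiulan free: 10:45-16:15, 17:15-19:00 (invert busy blocks within the working day).
Beatriz ∩ Aarav: 12:30-16:15, 16:30-17:15, 18:15-19:00.
Beatriz ∩ Aarav ∩ Gabriel: 12:30-16:15, 16:30-17:15, 18:15-19:00.
Beatriz ∩ Aarav ∩ Gabriel ∩ Kavya: 12:30-16:15, 16:30-17:00, 18:15-19:00.
Beatriz ∩ Aarav ∩ Gabriel ∩ Kavya ∩ Xiulan: 12:30-16:15, 18:15-19:00.
Summing the common windows: 225 + 45 = 270 minutes.

270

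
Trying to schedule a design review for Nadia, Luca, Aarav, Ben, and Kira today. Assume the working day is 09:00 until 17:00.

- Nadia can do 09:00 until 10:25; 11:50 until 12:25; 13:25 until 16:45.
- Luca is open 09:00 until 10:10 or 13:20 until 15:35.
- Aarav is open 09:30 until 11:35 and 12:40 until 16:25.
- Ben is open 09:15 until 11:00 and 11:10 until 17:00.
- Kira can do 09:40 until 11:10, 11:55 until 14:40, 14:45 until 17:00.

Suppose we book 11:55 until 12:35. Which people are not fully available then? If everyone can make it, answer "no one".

Nadia: not fully free for 11:55-12:35. Luca: not fully free for 11:55-12:35. Aarav: not fully free for 11:55-12:35. Ben: free for 11:55-12:35. Kira: free for 11:55-12:35.

Aarav, Luca, Nadia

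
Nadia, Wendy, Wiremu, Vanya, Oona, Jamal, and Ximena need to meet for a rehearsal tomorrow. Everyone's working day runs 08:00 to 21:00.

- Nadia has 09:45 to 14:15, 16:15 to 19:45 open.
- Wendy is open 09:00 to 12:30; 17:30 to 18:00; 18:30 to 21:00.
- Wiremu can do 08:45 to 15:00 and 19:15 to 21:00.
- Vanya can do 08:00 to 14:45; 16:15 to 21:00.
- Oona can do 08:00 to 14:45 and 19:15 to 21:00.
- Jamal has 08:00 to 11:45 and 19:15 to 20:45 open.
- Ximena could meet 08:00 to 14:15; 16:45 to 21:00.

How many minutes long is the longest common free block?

Nadia ∩ Wendy: 09:45-12:30, 17:30-18:00, 18:30-19:45.
Nadia ∩ Wendy ∩ Wiremu: 09:45-12:30, 19:15-19:45.
Nadia ∩ Wendy ∩ Wiremu ∩ Vanya: 09:45-12:30, 19:15-19:45.
Nadia ∩ Wendy ∩ Wiremu ∩ Vanya ∩ Oona: 09:45-12:30, 19:15-19:45.
Nadia ∩ Wendy ∩ Wiremu ∩ Vanya ∩ Oona ∩ Jamal: 09:45-11:45, 19:15-19:45.
Nadia ∩ Wendy ∩ Wiremu ∩ Vanya ∩ Oona ∩ Jamal ∩ Ximena: 09:45-11:45, 19:15-19:45.
So the common availability across everyone is 09:45-11:45, 19:15-19:45.
The longest is 09:45-11:45 at 120 minutes.

120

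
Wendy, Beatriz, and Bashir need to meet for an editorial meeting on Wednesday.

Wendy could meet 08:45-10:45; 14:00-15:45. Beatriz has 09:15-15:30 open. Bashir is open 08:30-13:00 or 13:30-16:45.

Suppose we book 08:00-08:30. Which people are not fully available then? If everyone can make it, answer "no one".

Wendy: not fully free for 08:00-08:30. Beatriz: not fully free for 08:00-08:30. Bashir: not fully free for 08:00-08:30.

Bashir, Beatriz, Wendy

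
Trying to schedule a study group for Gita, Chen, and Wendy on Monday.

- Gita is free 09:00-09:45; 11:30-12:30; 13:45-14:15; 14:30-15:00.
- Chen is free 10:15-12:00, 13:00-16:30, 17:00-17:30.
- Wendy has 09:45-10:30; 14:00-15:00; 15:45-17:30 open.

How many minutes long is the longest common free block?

30

Gita ∩ Chen: 11:30-12:00, 13:45-14:15, 14:30-15:00.
Gita ∩ Chen ∩ Wendy: 14:00-14:15, 14:30-15:00.
The longest is 14:30-15:00 at 30 minutes.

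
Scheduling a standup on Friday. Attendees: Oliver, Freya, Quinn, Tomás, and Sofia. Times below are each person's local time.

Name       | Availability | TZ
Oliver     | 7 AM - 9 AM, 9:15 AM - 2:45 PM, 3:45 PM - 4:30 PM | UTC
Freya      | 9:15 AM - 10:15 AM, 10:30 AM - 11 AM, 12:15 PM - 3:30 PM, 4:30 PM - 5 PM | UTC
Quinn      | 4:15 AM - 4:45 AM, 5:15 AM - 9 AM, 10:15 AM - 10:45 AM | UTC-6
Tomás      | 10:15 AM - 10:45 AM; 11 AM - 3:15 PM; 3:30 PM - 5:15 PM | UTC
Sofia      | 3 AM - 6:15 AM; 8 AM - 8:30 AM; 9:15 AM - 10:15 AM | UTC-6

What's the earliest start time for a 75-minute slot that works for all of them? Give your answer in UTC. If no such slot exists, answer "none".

Oliver in UTC: 07:00-09:00, 09:15-14:45, 15:45-16:30.
Freya in UTC: 09:15-10:15, 10:30-11:00, 12:15-15:30, 16:30-17:00.
Quinn in UTC: 10:15-10:45, 11:15-15:00, 16:15-16:45 (add 6h to convert from UTC-6).
Tomás in UTC: 10:15-10:45, 11:00-15:15, 15:30-17:15.
Sofia in UTC: 09:00-12:15, 14:00-14:30, 15:15-16:15 (add 6h to convert from UTC-6).
Oliver ∩ Freya: 09:15-10:15, 10:30-11:00, 12:15-14:45.
Oliver ∩ Freya ∩ Quinn: 10:30-10:45, 12:15-14:45.
Oliver ∩ Freya ∩ Quinn ∩ Tomás: 10:30-10:45, 12:15-14:45.
Oliver ∩ Freya ∩ Quinn ∩ Tomás ∩ Sofia: 10:30-10:45, 14:00-14:30.
No common window is at least 75 minutes long.

none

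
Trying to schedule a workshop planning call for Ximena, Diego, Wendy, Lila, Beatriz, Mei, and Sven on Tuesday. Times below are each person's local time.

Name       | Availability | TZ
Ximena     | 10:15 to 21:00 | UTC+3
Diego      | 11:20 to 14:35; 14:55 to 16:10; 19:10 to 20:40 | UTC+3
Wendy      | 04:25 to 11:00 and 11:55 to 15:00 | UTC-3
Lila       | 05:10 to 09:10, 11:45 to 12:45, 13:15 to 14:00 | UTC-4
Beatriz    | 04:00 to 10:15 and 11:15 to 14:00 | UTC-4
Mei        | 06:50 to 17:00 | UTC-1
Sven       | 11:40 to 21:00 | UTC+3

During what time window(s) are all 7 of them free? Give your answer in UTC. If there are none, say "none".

Ximena in UTC: 07:15-18:00 (subtract 3h to convert from UTC+3).
Diego in UTC: 08:20-11:35, 11:55-13:10, 16:10-17:40 (subtract 3h to convert from UTC+3).
Wendy in UTC: 07:25-14:00, 14:55-18:00 (add 3h to convert from UTC-3).
Lila in UTC: 09:10-13:10, 15:45-16:45, 17:15-18:00 (add 4h to convert from UTC-4).
Beatriz in UTC: 08:00-14:15, 15:15-18:00 (add 4h to convert from UTC-4).
Mei in UTC: 07:50-18:00 (add 1h to convert from UTC-1).
Sven in UTC: 08:40-18:00 (subtract 3h to convert from UTC+3).
Ximena ∩ Diego: 08:20-11:35, 11:55-13:10, 16:10-17:40.
Ximena ∩ Diego ∩ Wendy: 08:20-11:35, 11:55-13:10, 16:10-17:40.
Ximena ∩ Diego ∩ Wendy ∩ Lila: 09:10-11:35, 11:55-13:10, 16:10-16:45, 17:15-17:40.
Ximena ∩ Diego ∩ Wendy ∩ Lila ∩ Beatriz: 09:10-11:35, 11:55-13:10, 16:10-16:45, 17:15-17:40.
Ximena ∩ Diego ∩ Wendy ∩ Lila ∩ Beatriz ∩ Mei: 09:10-11:35, 11:55-13:10, 16:10-16:45, 17:15-17:40.
Ximena ∩ Diego ∩ Wendy ∩ Lila ∩ Beatriz ∩ Mei ∩ Sven: 09:10-11:35, 11:55-13:10, 16:10-16:45, 17:15-17:40.

09:10-11:35, 11:55-13:10, 16:10-16:45, 17:15-17:40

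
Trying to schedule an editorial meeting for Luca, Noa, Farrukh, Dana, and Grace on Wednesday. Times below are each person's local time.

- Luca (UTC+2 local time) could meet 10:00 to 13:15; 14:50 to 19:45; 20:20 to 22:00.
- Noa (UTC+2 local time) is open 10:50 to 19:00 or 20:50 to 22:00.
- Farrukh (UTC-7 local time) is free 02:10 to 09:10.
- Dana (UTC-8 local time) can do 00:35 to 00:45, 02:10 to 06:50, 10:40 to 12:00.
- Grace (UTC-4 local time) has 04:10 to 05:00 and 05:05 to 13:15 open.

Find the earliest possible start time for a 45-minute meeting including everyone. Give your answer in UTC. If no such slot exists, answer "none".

Luca in UTC: 08:00-11:15, 12:50-17:45, 18:20-20:00 (subtract 2h to convert from UTC+2).
Noa in UTC: 08:50-17:00, 18:50-20:00 (subtract 2h to convert from UTC+2).
Farrukh in UTC: 09:10-16:10 (add 7h to convert from UTC-7).
Dana in UTC: 08:35-08:45, 10:10-14:50, 18:40-20:00 (add 8h to convert from UTC-8).
Grace in UTC: 08:10-09:00, 09:05-17:15 (add 4h to convert from UTC-4).
Luca ∩ Noa: 08:50-11:15, 12:50-17:00, 18:50-20:00.
Luca ∩ Noa ∩ Farrukh: 09:10-11:15, 12:50-16:10.
Luca ∩ Noa ∩ Farrukh ∩ Dana: 10:10-11:15, 12:50-14:50.
Luca ∩ Noa ∩ Farrukh ∩ Dana ∩ Grace: 10:10-11:15, 12:50-14:50.
The first common window of at least 45 minutes is 10:10-11:15, so the earliest start is 10:10.

10:10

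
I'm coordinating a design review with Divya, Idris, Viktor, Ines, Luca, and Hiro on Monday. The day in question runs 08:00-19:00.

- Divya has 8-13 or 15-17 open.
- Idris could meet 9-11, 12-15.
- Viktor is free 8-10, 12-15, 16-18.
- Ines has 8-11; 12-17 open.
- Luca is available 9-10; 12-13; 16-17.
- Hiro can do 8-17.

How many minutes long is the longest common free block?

Divya ∩ Idris: 09:00-11:00, 12:00-13:00.
Divya ∩ Idris ∩ Viktor: 09:00-10:00, 12:00-13:00.
Divya ∩ Idris ∩ Viktor ∩ Ines: 09:00-10:00, 12:00-13:00.
Divya ∩ Idris ∩ Viktor ∩ Ines ∩ Luca: 09:00-10:00, 12:00-13:00.
Divya ∩ Idris ∩ Viktor ∩ Ines ∩ Luca ∩ Hiro: 09:00-10:00, 12:00-13:00.
The longest is 09:00-10:00 at 60 minutes.

60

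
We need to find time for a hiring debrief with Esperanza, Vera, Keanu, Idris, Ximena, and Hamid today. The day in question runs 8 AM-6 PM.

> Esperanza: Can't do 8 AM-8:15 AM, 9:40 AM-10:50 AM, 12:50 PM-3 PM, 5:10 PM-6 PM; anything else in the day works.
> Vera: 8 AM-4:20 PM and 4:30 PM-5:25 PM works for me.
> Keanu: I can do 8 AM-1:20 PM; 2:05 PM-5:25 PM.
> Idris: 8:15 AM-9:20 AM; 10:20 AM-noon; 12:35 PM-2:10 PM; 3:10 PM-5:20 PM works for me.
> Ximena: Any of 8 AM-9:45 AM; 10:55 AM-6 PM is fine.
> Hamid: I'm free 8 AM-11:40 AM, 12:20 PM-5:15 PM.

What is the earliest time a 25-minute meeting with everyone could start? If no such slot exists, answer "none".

08:15

Esperanza free: 08:15-09:40, 10:50-12:50, 15:00-17:10 (invert busy blocks within the working day).
Vera free: 08:00-16:20, 16:30-17:25.
Keanu free: 08:00-13:20, 14:05-17:25.
Idris free: 08:15-09:20, 10:20-12:00, 12:35-14:10, 15:10-17:20.
Ximena free: 08:00-09:45, 10:55-18:00.
Hamid free: 08:00-11:40, 12:20-17:15.
Esperanza ∩ Vera: 08:15-09:40, 10:50-12:50, 15:00-16:20, 16:30-17:10.
Esperanza ∩ Vera ∩ Keanu: 08:15-09:40, 10:50-12:50, 15:00-16:20, 16:30-17:10.
Esperanza ∩ Vera ∩ Keanu ∩ Idris: 08:15-09:20, 10:50-12:00, 12:35-12:50, 15:10-16:20, 16:30-17:10.
Esperanza ∩ Vera ∩ Keanu ∩ Idris ∩ Ximena: 08:15-09:20, 10:55-12:00, 12:35-12:50, 15:10-16:20, 16:30-17:10.
Esperanza ∩ Vera ∩ Keanu ∩ Idris ∩ Ximena ∩ Hamid: 08:15-09:20, 10:55-11:40, 12:35-12:50, 15:10-16:20, 16:30-17:10.
The first common window of at least 25 minutes is 08:15-09:20, so the earliest start is 08:15.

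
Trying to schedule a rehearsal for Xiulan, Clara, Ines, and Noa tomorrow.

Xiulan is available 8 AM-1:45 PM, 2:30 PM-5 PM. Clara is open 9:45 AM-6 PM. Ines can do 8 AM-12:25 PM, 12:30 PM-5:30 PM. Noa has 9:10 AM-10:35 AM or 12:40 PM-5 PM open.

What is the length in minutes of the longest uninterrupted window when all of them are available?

Xiulan ∩ Clara: 09:45-13:45, 14:30-17:00.
Xiulan ∩ Clara ∩ Ines: 09:45-12:25, 12:30-13:45, 14:30-17:00.
Xiulan ∩ Clara ∩ Ines ∩ Noa: 09:45-10:35, 12:40-13:45, 14:30-17:00.
The longest is 14:30-17:00 at 150 minutes.

150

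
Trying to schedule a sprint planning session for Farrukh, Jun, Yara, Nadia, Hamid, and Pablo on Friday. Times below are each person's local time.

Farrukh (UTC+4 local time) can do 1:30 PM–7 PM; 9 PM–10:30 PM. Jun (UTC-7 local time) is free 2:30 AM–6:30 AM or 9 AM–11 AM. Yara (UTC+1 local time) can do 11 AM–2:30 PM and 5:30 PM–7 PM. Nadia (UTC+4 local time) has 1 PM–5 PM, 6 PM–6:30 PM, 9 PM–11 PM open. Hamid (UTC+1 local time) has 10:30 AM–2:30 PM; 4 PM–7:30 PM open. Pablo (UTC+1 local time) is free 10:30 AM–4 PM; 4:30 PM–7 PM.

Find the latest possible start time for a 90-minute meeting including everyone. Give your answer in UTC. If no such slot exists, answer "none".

11:30

Farrukh in UTC: 09:30-15:00, 17:00-18:30 (subtract 4h to convert from UTC+4).
Jun in UTC: 09:30-13:30, 16:00-18:00 (add 7h to convert from UTC-7).
Yara in UTC: 10:00-13:30, 16:30-18:00 (subtract 1h to convert from UTC+1).
Nadia in UTC: 09:00-13:00, 14:00-14:30, 17:00-19:00 (subtract 4h to convert from UTC+4).
Hamid in UTC: 09:30-13:30, 15:00-18:30 (subtract 1h to convert from UTC+1).
Pablo in UTC: 09:30-15:00, 15:30-18:00 (subtract 1h to convert from UTC+1).
Farrukh ∩ Jun: 09:30-13:30, 17:00-18:00.
Farrukh ∩ Jun ∩ Yara: 10:00-13:30, 17:00-18:00.
Farrukh ∩ Jun ∩ Yara ∩ Nadia: 10:00-13:00, 17:00-18:00.
Farrukh ∩ Jun ∩ Yara ∩ Nadia ∩ Hamid: 10:00-13:00, 17:00-18:00.
Farrukh ∩ Jun ∩ Yara ∩ Nadia ∩ Hamid ∩ Pablo: 10:00-13:00, 17:00-18:00.
The last common window of at least 90 minutes is 10:00-13:00; a 90-minute meeting can start as late as 11:30 and still end by 13:00.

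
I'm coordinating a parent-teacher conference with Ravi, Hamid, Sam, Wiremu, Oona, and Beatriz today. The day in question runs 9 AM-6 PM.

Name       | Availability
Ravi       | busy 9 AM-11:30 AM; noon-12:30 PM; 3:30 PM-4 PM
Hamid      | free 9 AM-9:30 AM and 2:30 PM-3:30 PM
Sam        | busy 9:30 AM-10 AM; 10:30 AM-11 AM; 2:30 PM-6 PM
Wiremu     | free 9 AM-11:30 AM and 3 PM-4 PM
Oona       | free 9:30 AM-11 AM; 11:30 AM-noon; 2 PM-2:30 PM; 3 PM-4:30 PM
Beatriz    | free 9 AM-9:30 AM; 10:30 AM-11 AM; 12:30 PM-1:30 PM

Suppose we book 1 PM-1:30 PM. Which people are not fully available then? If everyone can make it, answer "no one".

Hamid, Oona, Wiremu

Ravi free: 11:30-12:00, 12:30-15:30, 16:00-18:00 (invert busy blocks within the working day).
Hamid free: 09:00-09:30, 14:30-15:30.
Sam free: 09:00-09:30, 10:00-10:30, 11:00-14:30 (invert busy blocks within the working day).
Wiremu free: 09:00-11:30, 15:00-16:00.
Oona free: 09:30-11:00, 11:30-12:00, 14:00-14:30, 15:00-16:30.
Beatriz free: 09:00-09:30, 10:30-11:00, 12:30-13:30.
Ravi: free for 13:00-13:30. Hamid: not fully free for 13:00-13:30. Sam: free for 13:00-13:30. Wiremu: not fully free for 13:00-13:30. Oona: not fully free for 13:00-13:30. Beatriz: free for 13:00-13:30.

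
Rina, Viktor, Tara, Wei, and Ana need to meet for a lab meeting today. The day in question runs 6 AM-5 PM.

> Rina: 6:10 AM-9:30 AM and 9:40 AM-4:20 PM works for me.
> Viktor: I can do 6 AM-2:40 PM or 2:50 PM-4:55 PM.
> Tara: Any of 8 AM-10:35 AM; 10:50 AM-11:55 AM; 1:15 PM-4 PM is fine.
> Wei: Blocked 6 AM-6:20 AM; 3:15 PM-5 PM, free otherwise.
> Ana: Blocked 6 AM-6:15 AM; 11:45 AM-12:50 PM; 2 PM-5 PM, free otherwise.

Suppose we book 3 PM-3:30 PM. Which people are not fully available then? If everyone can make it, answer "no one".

Ana, Wei

Rina free: 06:10-09:30, 09:40-16:20.
Viktor free: 06:00-14:40, 14:50-16:55.
Tara free: 08:00-10:35, 10:50-11:55, 13:15-16:00.
Wei free: 06:20-15:15 (invert busy blocks within the working day).
Ana free: 06:15-11:45, 12:50-14:00 (invert busy blocks within the working day).
Rina: free for 15:00-15:30. Viktor: free for 15:00-15:30. Tara: free for 15:00-15:30. Wei: not fully free for 15:00-15:30. Ana: not fully free for 15:00-15:30.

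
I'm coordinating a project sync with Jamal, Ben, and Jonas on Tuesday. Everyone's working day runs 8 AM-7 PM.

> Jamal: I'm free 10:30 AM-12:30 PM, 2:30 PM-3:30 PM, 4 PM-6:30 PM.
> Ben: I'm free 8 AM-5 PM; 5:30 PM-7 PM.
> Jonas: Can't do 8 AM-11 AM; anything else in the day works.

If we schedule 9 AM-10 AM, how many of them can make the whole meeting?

Jamal free: 10:30-12:30, 14:30-15:30, 16:00-18:30.
Ben free: 08:00-17:00, 17:30-19:00.
Jonas free: 11:00-19:00 (invert busy blocks within the working day).
Ben can make the full 09:00-10:00 slot — that's 1.

1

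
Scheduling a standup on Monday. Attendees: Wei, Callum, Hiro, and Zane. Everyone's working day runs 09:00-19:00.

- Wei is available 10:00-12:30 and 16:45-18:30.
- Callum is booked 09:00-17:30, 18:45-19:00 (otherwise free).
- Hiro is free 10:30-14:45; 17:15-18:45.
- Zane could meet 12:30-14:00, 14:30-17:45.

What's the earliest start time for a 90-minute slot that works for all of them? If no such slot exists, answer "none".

none

Wei free: 10:00-12:30, 16:45-18:30.
Callum free: 17:30-18:45 (invert busy blocks within the working day).
Hiro free: 10:30-14:45, 17:15-18:45.
Zane free: 12:30-14:00, 14:30-17:45.
Wei ∩ Callum: 17:30-18:30.
Wei ∩ Callum ∩ Hiro: 17:30-18:30.
Wei ∩ Callum ∩ Hiro ∩ Zane: 17:30-17:45.
Those are the intersection windows.
No common window is at least 90 minutes long.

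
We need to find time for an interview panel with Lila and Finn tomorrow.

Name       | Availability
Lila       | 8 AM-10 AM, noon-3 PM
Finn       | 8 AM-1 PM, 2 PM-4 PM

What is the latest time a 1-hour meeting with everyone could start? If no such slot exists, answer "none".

14:00

Lila ∩ Finn: 08:00-10:00, 12:00-13:00, 14:00-15:00.
The last common window of at least 60 minutes is 14:00-15:00; a 60-minute meeting can start as late as 14:00 and still end by 15:00.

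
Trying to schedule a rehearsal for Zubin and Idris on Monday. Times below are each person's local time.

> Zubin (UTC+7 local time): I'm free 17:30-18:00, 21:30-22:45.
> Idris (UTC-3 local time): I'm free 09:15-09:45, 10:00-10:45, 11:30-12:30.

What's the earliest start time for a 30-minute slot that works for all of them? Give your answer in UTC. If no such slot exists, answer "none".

14:30

Zubin in UTC: 10:30-11:00, 14:30-15:45 (subtract 7h to convert from UTC+7).
Idris in UTC: 12:15-12:45, 13:00-13:45, 14:30-15:30 (add 3h to convert from UTC-3).
Zubin ∩ Idris: 14:30-15:30.
Those are the intersection windows.
The first common window of at least 30 minutes is 14:30-15:30, so the earliest start is 14:30.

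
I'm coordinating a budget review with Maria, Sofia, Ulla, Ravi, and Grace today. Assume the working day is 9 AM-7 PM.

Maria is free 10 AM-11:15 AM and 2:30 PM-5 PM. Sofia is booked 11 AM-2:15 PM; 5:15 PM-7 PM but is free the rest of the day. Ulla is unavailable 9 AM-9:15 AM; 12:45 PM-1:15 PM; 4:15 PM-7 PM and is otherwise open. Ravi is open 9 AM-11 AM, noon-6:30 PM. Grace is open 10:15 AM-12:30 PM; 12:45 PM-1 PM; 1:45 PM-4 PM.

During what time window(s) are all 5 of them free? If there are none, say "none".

Maria free: 10:00-11:15, 14:30-17:00.
Sofia free: 09:00-11:00, 14:15-17:15 (invert busy blocks within the working day).
Ulla free: 09:15-12:45, 13:15-16:15 (invert busy blocks within the working day).
Ravi free: 09:00-11:00, 12:00-18:30.
Grace free: 10:15-12:30, 12:45-13:00, 13:45-16:00.
Maria ∩ Sofia: 10:00-11:00, 14:30-17:00.
Maria ∩ Sofia ∩ Ulla: 10:00-11:00, 14:30-16:15.
Maria ∩ Sofia ∩ Ulla ∩ Ravi: 10:00-11:00, 14:30-16:15.
Maria ∩ Sofia ∩ Ulla ∩ Ravi ∩ Grace: 10:15-11:00, 14:30-16:00.

10:15-11:00, 14:30-16:00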